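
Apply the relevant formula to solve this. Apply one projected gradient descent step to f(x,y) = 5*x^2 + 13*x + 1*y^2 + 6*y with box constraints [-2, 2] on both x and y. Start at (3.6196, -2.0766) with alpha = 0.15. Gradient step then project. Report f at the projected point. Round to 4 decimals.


Step 1: Compute gradient at (3.6196, -2.0766).
grad_x = 2*5*3.6196 + 13 = 49.196
grad_y = 2*1*-2.0766 + 6 = 1.8468
Step 2: Gradient step.
x_raw = 3.6196 - 0.15*49.196 = -3.7598
y_raw = -2.0766 - 0.15*1.8468 = -2.3536
Step 3: Project onto [-2, 2].
x_proj = clip(-3.7598) = -2.0
y_proj = clip(-2.3536) = -2.0
Step 4: Evaluate f.
f(-2.0, -2.0) = -14.0


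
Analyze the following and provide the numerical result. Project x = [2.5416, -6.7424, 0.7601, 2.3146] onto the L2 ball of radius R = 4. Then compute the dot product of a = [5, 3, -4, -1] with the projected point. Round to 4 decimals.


Step 1: Compute ||x|| (intermediates to 6 decimals).
||x|| = sqrt(2.5416^2 + (-6.7424)^2 + 0.7601^2 + 2.3146^2) = 7.606235
Step 2: Project.
Since ||x|| > R, scale = R/||x|| = 4/7.606235 = 0.525884, proj(x) = scale * x
proj(x) = [1.336587, -3.54572, 0.399724, 1.217211]
Step 3: Dot product.
a^T * proj(x) = 5*1.336587 + 3*(-3.54572) - 4*0.399724 - 1*1.217211 = -6.7703


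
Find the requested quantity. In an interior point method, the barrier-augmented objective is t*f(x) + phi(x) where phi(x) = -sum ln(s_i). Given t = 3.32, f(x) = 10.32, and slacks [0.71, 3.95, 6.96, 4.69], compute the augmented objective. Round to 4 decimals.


Step 1: Compute log-barrier.
ln values: [-0.3425, 1.3737, 1.9402, 1.5454]
phi = -(-0.3425 + 1.3737 + 1.9402 + 1.5454) = -4.5168
Step 2: Compute augmented objective.
t*f(x) = 3.32*10.32 = 34.2624
Total = 34.2624 - 4.5168 = 29.7456


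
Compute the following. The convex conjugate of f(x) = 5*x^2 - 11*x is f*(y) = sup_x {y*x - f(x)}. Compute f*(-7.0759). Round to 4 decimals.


f*(y) = sup_x {y*x - a*x^2 - b*x} = sup_x {(y-b)*x - a*x^2}
FOC: (y - b) - 2a*x = 0 => x* = (y - b)/(2a)
x* = (-7.0759 + 11)/(2*5) = 0.3924
f*(-7.0759) = (y-b)^2/(4a) = (-7.0759 + 11)^2/(4*5)
= 15.3986/20 = 0.7699


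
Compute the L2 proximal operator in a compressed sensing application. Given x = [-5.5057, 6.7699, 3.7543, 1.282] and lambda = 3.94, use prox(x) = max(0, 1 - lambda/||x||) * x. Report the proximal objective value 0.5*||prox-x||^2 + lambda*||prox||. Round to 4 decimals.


Step 1: Compute ||x||.
||x|| = 9.5855
Step 2: Compute scaling factor.
scale = max(0, 1 - 3.94/9.5855) = 0.589
Step 3: prox(x) = [-3.2427, 3.9872, 2.2111, 0.7551]
||prox(x)|| = 5.6455
Step 4: Proximal objective.
0.5*||prox-x||^2 = 7.7618
lambda*||prox|| = 22.2433
Total = 30.0052


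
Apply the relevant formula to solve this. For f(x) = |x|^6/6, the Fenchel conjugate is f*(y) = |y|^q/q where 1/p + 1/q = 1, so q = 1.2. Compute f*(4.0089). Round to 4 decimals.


The conjugate exponent q satisfies 1/p + 1/q = 1.
p = 6, so q = 6/(6 - 1) = 1.2
|y|^q = 4.0089^1.2 = 5.2921
f*(4.0089) = 5.2921 / 1.2 = 4.4101


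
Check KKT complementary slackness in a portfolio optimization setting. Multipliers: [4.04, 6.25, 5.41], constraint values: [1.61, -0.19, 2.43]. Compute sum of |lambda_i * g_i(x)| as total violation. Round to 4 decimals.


KKT complementary slackness check:
lambda_1 * g_1 = 4.04 * 1.61 = 6.5044
lambda_2 * g_2 = 6.25 * -0.19 = -1.1875
lambda_3 * g_3 = 5.41 * 2.43 = 13.1463
Total violation = 6.5044 + 1.1875 + 13.1463 = 20.8382


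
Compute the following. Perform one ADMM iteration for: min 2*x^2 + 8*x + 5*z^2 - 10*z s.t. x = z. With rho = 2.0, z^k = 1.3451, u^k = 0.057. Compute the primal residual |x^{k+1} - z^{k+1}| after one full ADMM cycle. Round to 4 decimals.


ADMM iteration with rho = 2.0, z^k = 1.3451, u^k = 0.057
Step 1: x-update.
Minimize 2*x^2 + 8*x + (2.0/2)*(x - 1.3451 + 0.057)^2
FOC: (2*2 + 2.0)*x = -8 + 2.0*(1.3451 - 0.057)
x^{k+1} = -0.904
Step 2: z-update.
Minimize 5*z^2 - 10*z + (2.0/2)*(-0.904 - z + 0.057)^2
FOC: (2*5 + 2.0)*z = 10 + 2.0*(-0.904 + 0.057)
z^{k+1} = 0.6922
Step 3: u-update.
u^{k+1} = 0.057 - 0.904 - 0.6922 = -1.5391
Step 4: Primal residual = |-0.904 - 0.6922| = 1.5961


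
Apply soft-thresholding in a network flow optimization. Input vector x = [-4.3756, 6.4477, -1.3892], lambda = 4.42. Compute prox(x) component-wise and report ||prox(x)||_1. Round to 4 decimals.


Soft-thresholding with lambda = 4.42:
prox(-4.3756) = sign(-4.3756)*max(|-4.3756| - 4.42, 0) = 0.0
prox(6.4477) = sign(6.4477)*max(|6.4477| - 4.42, 0) = 2.0277
prox(-1.3892) = sign(-1.3892)*max(|-1.3892| - 4.42, 0) = 0.0
prox(x) = [0.0, 2.0277, 0.0]
||prox(x)||_1 = 0.0 + 2.0277 + 0.0 = 2.0277


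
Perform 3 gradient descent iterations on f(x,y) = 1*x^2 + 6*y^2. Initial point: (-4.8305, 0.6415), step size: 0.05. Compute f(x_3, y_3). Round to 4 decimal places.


Gradient descent on f(x,y) = 1*x^2 + 6*y^2.
Starting point: (-4.8305, 0.6415), alpha = 0.05
Step 1: grad_x = 2*1*-4.8305 = -9.661, grad_y = 2*6*0.6415 = 7.698
  x_1 = -4.8305 - 0.05*-9.661 = -4.3475
  y_1 = 0.6415 - 0.05*7.698 = 0.2566
Step 2: grad_x = 2*1*-4.3475 = -8.6949, grad_y = 2*6*0.2566 = 3.0792
  x_2 = -4.3475 - 0.05*-8.6949 = -3.9127
  y_2 = 0.2566 - 0.05*3.0792 = 0.1026
Step 3: grad_x = 2*1*-3.9127 = -7.8254, grad_y = 2*6*0.1026 = 1.2317
  x_3 = -3.9127 - 0.05*-7.8254 = -3.5214
  y_3 = 0.1026 - 0.05*1.2317 = 0.0411
f(-3.5214, 0.0411) = 1*(-3.5214)^2 + 6*0.0411^2 = 12.4106


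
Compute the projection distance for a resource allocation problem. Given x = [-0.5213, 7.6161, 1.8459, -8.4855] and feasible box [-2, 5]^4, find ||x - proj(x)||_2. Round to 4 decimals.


Project each component onto [-2, 5].
clip(-0.5213) = -0.5213, clip(7.6161) = 5.0, clip(1.8459) = 1.8459, clip(-8.4855) = -2.0
Projection = [-0.5213, 5.0, 1.8459, -2.0]
Squared diffs: [0.0, 6.844, 0.0, 42.0617]
Distance = sqrt(48.9057) = 6.9933


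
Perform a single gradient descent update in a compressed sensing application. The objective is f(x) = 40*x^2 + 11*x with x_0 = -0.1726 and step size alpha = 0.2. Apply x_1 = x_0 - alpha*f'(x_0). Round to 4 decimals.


We compute the gradient at x_0 and apply the update.
f'(x) = 80*x + 11
f'(-0.1726) = 80*-0.1726 + 11 = -2.808
x_1 = -0.1726 - 0.2*-2.808 = 0.389


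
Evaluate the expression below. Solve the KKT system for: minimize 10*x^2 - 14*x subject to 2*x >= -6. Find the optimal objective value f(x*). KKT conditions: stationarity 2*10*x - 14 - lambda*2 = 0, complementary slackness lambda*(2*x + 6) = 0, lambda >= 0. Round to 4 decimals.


Step 1: Try lambda = 0 (constraint inactive).
Stationarity: 2*10*x - 14 = 0
x* = 14/(2*10) = 0.7
Check constraint: 2*0.7 = 1.4 >= -6 -- satisfied.
Step 2: Compute optimal value.
f(x*) = 10*0.7^2 - 14*0.7 = -4.9


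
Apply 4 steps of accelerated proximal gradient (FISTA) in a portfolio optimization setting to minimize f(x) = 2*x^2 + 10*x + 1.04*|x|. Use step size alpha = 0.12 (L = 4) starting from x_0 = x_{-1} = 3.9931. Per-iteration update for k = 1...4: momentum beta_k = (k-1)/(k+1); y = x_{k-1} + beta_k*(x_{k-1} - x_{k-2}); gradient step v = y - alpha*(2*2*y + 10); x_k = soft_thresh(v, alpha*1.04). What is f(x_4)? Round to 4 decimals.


FISTA on f(x) = 2*x^2 + 10*x + 1.04*|x|
L = 4, alpha = 0.12
Iteration 1: beta = 0.0, y = 3.9931 + 0.0*(3.9931 - 3.9931) = 3.9931
  grad(y) = 25.9724, v = y - alpha*grad = 0.8764
  prox(v) = soft_thresh(0.8764, 0.1248) = 0.7516
Iteration 2: beta = 0.3333, y = 0.7516 + 0.3333*(0.7516 - 3.9931) = -0.3289
  grad(y) = 8.6845, v = y - alpha*grad = -1.371
  prox(v) = soft_thresh(-1.371, 0.1248) = -1.2462
Iteration 3: beta = 0.5, y = -1.2462 + 0.5*(-1.2462 - 0.7516) = -2.2451
  grad(y) = 1.0195, v = y - alpha*grad = -2.3675
  prox(v) = soft_thresh(-2.3675, 0.1248) = -2.2427
Iteration 4: beta = 0.6, y = -2.2427 + 0.6*(-2.2427 + 1.2462) = -2.8405
  grad(y) = -1.3622, v = y - alpha*grad = -2.6771
  prox(v) = soft_thresh(-2.6771, 0.1248) = -2.5523
f(x_4) = 2*(-2.5523)^2 + 10*(-2.5523) + 1.04*|-2.5523| = -9.8402


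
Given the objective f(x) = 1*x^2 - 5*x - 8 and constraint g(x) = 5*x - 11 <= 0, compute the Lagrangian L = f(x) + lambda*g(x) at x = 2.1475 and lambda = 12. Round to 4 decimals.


Step 1: Evaluate f(x).
f(2.1475) = 1*2.1475^2 - 5*2.1475 - 8 = -14.1257
Step 2: Evaluate g(x).
g(2.1475) = 5*2.1475 - 11 = -0.2625
Step 3: Compute Lagrangian.
L = -14.1257 + 12*-0.2625 = -17.2757


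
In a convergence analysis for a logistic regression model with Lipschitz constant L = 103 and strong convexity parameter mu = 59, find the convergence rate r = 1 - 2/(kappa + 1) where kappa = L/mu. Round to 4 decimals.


Step 1: Compute the condition number.
kappa = L/mu = 103/59 = 1.7458
Step 2: Compute the convergence rate.
r = 1 - 2/(kappa + 1) = 1 - 2*mu/(L + mu) = (L - mu)/(L + mu) = 44/162 = 0.2716


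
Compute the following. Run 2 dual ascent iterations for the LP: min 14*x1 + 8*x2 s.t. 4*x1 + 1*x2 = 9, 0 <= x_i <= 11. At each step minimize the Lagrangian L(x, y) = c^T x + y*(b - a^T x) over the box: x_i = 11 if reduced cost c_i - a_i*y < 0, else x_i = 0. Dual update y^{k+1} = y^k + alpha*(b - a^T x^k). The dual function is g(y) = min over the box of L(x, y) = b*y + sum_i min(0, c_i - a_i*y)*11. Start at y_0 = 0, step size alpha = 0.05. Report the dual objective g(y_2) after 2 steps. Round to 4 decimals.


Dual ascent for LP: min 14*x1 + 8*x2, 4*x1 + 1*x2 = 9, 0 <= x_i <= 11
Step 1: y^k = 0.0, reduced costs: (14.0, 8.0)
  x^k = (0.0, 0.0), subgradient = b - a^T x = 9.0
  y^{k+1} = 0.0 + 0.05*9.0 = 0.45
Step 2: y^k = 0.45, reduced costs: (12.2, 7.55)
  x^k = (0.0, 0.0), subgradient = b - a^T x = 9.0
  y^{k+1} = 0.45 + 0.05*9.0 = 0.9
Dual objective at y_2 = 0.9: reduced costs (10.4, 7.1), box minimizer x = (0.0, 0.0)
g(y_2) = b*y + (c1 - a1*y)*x1 + (c2 - a2*y)*x2 = 9*0.9 + 10.4*0.0 + 7.1*0.0 = 8.1 + 0.0 + 0.0 = 8.1


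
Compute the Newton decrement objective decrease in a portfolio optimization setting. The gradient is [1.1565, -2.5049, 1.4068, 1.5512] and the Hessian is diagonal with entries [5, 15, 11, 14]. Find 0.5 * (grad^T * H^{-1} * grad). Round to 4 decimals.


Step 1: H is diagonal, so H^(-1) * g = [0.2313, -0.167, 0.1279, 0.1108].
Step 2: g^T H^(-1) g = sum_i g_i^2 / H_ii
  = (1.1565)^2/5 + (-2.5049)^2/15 + (1.4068)^2/11 + (1.5512)^2/14
  = 0.2675 + 0.4183 + 0.1799 + 0.1719 = 1.0376
Step 3: Objective decrease = 0.5 * g^T H^(-1) g = 0.5188


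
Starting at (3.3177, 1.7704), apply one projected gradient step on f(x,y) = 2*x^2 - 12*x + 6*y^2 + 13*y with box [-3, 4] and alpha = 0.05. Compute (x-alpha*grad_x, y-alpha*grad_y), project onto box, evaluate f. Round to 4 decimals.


Step 1: Compute gradient at (3.3177, 1.7704).
grad_x = 2*2*3.3177 - 12 = 1.2708
grad_y = 2*6*1.7704 + 13 = 34.2448
Step 2: Gradient step.
x_raw = 3.3177 - 0.05*1.2708 = 3.2542
y_raw = 1.7704 - 0.05*34.2448 = 0.0582
Step 3: Project onto [-3, 4].
x_proj = clip(3.2542) = 3.2542
y_proj = clip(0.0582) = 0.0582
Step 4: Evaluate f.
f(3.2542, 0.0582) = -17.0944


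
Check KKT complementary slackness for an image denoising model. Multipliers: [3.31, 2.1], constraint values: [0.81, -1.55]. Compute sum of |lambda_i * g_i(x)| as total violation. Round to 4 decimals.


KKT complementary slackness check:
lambda_1 * g_1 = 3.31 * 0.81 = 2.6811
lambda_2 * g_2 = 2.1 * -1.55 = -3.255
Total violation = 2.6811 + 3.255 = 5.9361


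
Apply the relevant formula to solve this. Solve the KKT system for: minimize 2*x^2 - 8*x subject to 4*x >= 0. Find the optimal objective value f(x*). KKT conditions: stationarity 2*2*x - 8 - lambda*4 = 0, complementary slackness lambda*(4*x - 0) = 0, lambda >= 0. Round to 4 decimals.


Step 1: Try lambda = 0 (constraint inactive).
Stationarity: 2*2*x - 8 = 0
x* = 8/(2*2) = 2.0
Check constraint: 4*2.0 = 8.0 >= 0 -- satisfied.
Step 2: Compute optimal value.
f(x*) = 2*2.0^2 - 8*2.0 = -8.0


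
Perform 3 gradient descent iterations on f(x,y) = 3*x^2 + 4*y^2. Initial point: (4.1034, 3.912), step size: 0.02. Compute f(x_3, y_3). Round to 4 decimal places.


Gradient descent on f(x,y) = 3*x^2 + 4*y^2.
Starting point: (4.1034, 3.912), alpha = 0.02
Step 1: grad_x = 2*3*4.1034 = 24.6204, grad_y = 2*4*3.912 = 31.296
  x_1 = 4.1034 - 0.02*24.6204 = 3.611
  y_1 = 3.912 - 0.02*31.296 = 3.2861
Step 2: grad_x = 2*3*3.611 = 21.666, grad_y = 2*4*3.2861 = 26.2886
  x_2 = 3.611 - 0.02*21.666 = 3.1777
  y_2 = 3.2861 - 0.02*26.2886 = 2.7603
Step 3: grad_x = 2*3*3.1777 = 19.066, grad_y = 2*4*2.7603 = 22.0825
  x_3 = 3.1777 - 0.02*19.066 = 2.7964
  y_3 = 2.7603 - 0.02*22.0825 = 2.3187
f(2.7964, 2.3187) = 3*2.7964^2 + 4*2.3187^2 = 44.9635


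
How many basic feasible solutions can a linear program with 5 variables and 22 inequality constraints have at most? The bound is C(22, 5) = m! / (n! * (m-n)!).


Each vertex corresponds to some choice of n active constraints out of m, so the number of vertices is at most C(m, n) = m! / (n!(m-n)!).
m = 22, n = 5
Numerator: 22 * 21 * 20 * 19 * 18
Denominator: 5! = 120
C(22, 5) = 26334


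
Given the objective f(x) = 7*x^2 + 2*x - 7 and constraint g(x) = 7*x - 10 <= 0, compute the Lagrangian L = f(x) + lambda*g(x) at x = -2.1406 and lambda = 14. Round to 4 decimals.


Step 1: Evaluate f(x).
f(-2.1406) = 7*(-2.1406)^2 + 2*(-2.1406) - 7 = 20.794
Step 2: Evaluate g(x).
g(-2.1406) = 7*-2.1406 - 10 = -24.9842
Step 3: Compute Lagrangian.
L = 20.794 + 14*-24.9842 = -328.9848


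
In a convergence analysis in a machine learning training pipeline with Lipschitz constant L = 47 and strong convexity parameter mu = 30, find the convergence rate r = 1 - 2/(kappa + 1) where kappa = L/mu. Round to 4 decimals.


Step 1: Compute the condition number.
kappa = L/mu = 47/30 = 1.5667
Step 2: Compute the convergence rate.
r = 1 - 2/(kappa + 1) = 1 - 2*mu/(L + mu) = (L - mu)/(L + mu) = 17/77 = 0.2208


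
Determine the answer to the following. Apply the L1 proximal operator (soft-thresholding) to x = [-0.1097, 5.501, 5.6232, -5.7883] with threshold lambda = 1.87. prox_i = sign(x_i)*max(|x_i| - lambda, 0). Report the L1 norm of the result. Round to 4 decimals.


Soft-thresholding with lambda = 1.87:
prox(-0.1097) = sign(-0.1097)*max(|-0.1097| - 1.87, 0) = 0.0
prox(5.501) = sign(5.501)*max(|5.501| - 1.87, 0) = 3.631
prox(5.6232) = sign(5.6232)*max(|5.6232| - 1.87, 0) = 3.7532
prox(-5.7883) = sign(-5.7883)*max(|-5.7883| - 1.87, 0) = -3.9183
prox(x) = [0.0, 3.631, 3.7532, -3.9183]
||prox(x)||_1 = 0.0 + 3.631 + 3.7532 + 3.9183 = 11.3025


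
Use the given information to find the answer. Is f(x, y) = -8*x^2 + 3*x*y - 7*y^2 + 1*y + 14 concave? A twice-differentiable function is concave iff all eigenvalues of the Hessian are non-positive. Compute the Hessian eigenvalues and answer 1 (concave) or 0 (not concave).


The Hessian of f(x,y) = -8*x^2 + 3*x*y - 7*y^2 + 1*y + 14 is:
H = [[-16, 3], [3, -14]]
Trace = -16 - 14 = -30
Determinant = -16*-14 - (3)^2 = 215
Discriminant = (-30)^2 - 4*215 = 40.0
Eigenvalues: lambda_1 = -18.1623, lambda_2 = -11.8377
The function is concave.

1


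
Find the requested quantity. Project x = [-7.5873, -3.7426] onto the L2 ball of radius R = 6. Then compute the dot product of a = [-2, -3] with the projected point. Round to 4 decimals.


Step 1: Compute ||x|| (intermediates to 6 decimals).
||x|| = sqrt((-7.5873)^2 + (-3.7426)^2) = 8.460152
Step 2: Project.
Since ||x|| > R, scale = R/||x|| = 6/8.460152 = 0.709207, proj(x) = scale * x
proj(x) = [-5.380966, -2.654278]
Step 3: Dot product.
a^T * proj(x) = -2*(-5.380966) - 3*(-2.654278) = 18.7248


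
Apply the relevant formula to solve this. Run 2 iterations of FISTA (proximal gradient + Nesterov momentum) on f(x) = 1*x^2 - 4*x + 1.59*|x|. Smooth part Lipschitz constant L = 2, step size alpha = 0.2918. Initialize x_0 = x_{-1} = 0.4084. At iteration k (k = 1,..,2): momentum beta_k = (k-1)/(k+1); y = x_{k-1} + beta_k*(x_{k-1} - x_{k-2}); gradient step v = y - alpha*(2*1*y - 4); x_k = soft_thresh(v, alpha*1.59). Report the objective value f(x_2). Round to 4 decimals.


FISTA on f(x) = 1*x^2 - 4*x + 1.59*|x|
L = 2, alpha = 0.2918
Iteration 1: beta = 0.0, y = 0.4084 + 0.0*(0.4084 - 0.4084) = 0.4084
  grad(y) = -3.1832, v = y - alpha*grad = 1.3373
  prox(v) = soft_thresh(1.3373, 0.464) = 0.8733
Iteration 2: beta = 0.3333, y = 0.8733 + 0.3333*(0.8733 - 0.4084) = 1.0283
  grad(y) = -1.9435, v = y - alpha*grad = 1.5954
  prox(v) = soft_thresh(1.5954, 0.464) = 1.1314
f(x_2) = 1*1.1314^2 - 4*1.1314 + 1.59*|1.1314| = -1.4466


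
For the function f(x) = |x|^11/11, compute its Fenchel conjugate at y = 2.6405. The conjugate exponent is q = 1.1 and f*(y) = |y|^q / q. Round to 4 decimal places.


The conjugate exponent q satisfies 1/p + 1/q = 1.
p = 11, so q = 11/(11 - 1) = 1.1
|y|^q = 2.6405^1.1 = 2.9097
f*(2.6405) = 2.9097 / 1.1 = 2.6452


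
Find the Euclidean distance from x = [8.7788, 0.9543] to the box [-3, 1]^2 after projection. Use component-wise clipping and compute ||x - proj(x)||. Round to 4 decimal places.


Project each component onto [-3, 1].
clip(8.7788) = 1.0, clip(0.9543) = 0.9543
Projection = [1.0, 0.9543]
Squared diffs: [60.5097, 0.0]
Distance = sqrt(60.5097) = 7.7788


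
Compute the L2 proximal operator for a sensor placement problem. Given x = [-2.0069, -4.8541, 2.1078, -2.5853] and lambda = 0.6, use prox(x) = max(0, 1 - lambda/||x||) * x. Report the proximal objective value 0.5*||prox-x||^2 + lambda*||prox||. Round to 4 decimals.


Step 1: Compute ||x||.
||x|| = 6.2223
Step 2: Compute scaling factor.
scale = max(0, 1 - 0.6/6.2223) = 0.9036
Step 3: prox(x) = [-1.8134, -4.386, 1.9045, -2.336]
||prox(x)|| = 5.6223
Step 4: Proximal objective.
0.5*||prox-x||^2 = 0.18
lambda*||prox|| = 3.3734
Total = 3.5534


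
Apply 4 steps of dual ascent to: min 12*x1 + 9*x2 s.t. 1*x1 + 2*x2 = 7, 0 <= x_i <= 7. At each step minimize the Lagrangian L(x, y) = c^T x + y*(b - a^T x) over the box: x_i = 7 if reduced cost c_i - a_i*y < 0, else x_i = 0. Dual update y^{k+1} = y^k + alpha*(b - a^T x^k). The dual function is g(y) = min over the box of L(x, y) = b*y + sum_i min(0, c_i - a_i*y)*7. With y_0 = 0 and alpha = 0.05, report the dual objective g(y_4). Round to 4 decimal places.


Dual ascent for LP: min 12*x1 + 9*x2, 1*x1 + 2*x2 = 7, 0 <= x_i <= 7
Step 1: y^k = 0.0, reduced costs: (12.0, 9.0)
  x^k = (0.0, 0.0), subgradient = b - a^T x = 7.0
  y^{k+1} = 0.0 + 0.05*7.0 = 0.35
Step 2: y^k = 0.35, reduced costs: (11.65, 8.3)
  x^k = (0.0, 0.0), subgradient = b - a^T x = 7.0
  y^{k+1} = 0.35 + 0.05*7.0 = 0.7
Step 3: y^k = 0.7, reduced costs: (11.3, 7.6)
  x^k = (0.0, 0.0), subgradient = b - a^T x = 7.0
  y^{k+1} = 0.7 + 0.05*7.0 = 1.05
Step 4: y^k = 1.05, reduced costs: (10.95, 6.9)
  x^k = (0.0, 0.0), subgradient = b - a^T x = 7.0
  y^{k+1} = 1.05 + 0.05*7.0 = 1.4
Dual objective at y_4 = 1.4: reduced costs (10.6, 6.2), box minimizer x = (0.0, 0.0)
g(y_4) = b*y + (c1 - a1*y)*x1 + (c2 - a2*y)*x2 = 7*1.4 + 10.6*0.0 + 6.2*0.0 = 9.8 + 0.0 + 0.0 = 9.8


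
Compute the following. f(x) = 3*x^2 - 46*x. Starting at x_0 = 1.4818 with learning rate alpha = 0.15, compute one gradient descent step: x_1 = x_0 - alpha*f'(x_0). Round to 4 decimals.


We compute the gradient at x_0 and apply the update.
f'(x) = 6*x - 46
f'(1.4818) = 6*1.4818 - 46 = -37.1092
x_1 = 1.4818 - 0.15*-37.1092 = 7.0482


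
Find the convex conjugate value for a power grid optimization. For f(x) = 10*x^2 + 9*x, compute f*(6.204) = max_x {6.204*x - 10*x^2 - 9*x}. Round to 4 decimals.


f*(y) = sup_x {y*x - a*x^2 - b*x} = sup_x {(y-b)*x - a*x^2}
FOC: (y - b) - 2a*x = 0 => x* = (y - b)/(2a)
x* = (6.204 - 9)/(2*10) = -0.1398
f*(6.204) = (y-b)^2/(4a) = (6.204 - 9)^2/(4*10)
= 7.8176/40 = 0.1954


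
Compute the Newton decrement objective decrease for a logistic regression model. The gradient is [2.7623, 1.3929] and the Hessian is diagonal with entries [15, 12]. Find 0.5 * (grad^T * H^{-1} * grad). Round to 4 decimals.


Step 1: H is diagonal, so H^(-1) * g = [0.1842, 0.1161].
Step 2: g^T H^(-1) g = sum_i g_i^2 / H_ii
  = (2.7623)^2/15 + (1.3929)^2/12
  = 0.5087 + 0.1617 = 0.6704
Step 3: Objective decrease = 0.5 * g^T H^(-1) g = 0.3352


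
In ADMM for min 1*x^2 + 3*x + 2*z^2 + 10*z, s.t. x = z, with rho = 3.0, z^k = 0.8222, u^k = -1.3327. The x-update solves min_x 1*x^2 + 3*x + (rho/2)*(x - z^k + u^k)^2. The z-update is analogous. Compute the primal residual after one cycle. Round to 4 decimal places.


ADMM iteration with rho = 3.0, z^k = 0.8222, u^k = -1.3327
Step 1: x-update.
Minimize 1*x^2 + 3*x + (3.0/2)*(x - 0.8222 - 1.3327)^2
FOC: (2*1 + 3.0)*x = -3 + 3.0*(0.8222 + 1.3327)
x^{k+1} = 0.6929
Step 2: z-update.
Minimize 2*z^2 + 10*z + (3.0/2)*(0.6929 - z - 1.3327)^2
FOC: (2*2 + 3.0)*z = -10 + 3.0*(0.6929 - 1.3327)
z^{k+1} = -1.7028
Step 3: u-update.
u^{k+1} = -1.3327 + 0.6929 + 1.7028 = 1.063
Step 4: Primal residual = |0.6929 + 1.7028| = 2.3957


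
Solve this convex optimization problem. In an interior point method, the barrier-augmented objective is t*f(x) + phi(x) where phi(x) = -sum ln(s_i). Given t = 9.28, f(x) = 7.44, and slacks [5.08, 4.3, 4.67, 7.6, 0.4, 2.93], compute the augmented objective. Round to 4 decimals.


Step 1: Compute log-barrier.
ln values: [1.6253, 1.4586, 1.5412, 2.0281, -0.9163, 1.075]
phi = -(1.6253 + 1.4586 + 1.5412 + 2.0281 - 0.9163 + 1.075) = -6.8119
Step 2: Compute augmented objective.
t*f(x) = 9.28*7.44 = 69.0432
Total = 69.0432 - 6.8119 = 62.2313


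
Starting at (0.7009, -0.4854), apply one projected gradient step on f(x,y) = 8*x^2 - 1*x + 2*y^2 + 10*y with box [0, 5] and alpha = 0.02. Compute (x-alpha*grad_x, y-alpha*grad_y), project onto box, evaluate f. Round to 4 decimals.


Step 1: Compute gradient at (0.7009, -0.4854).
grad_x = 2*8*0.7009 - 1 = 10.2144
grad_y = 2*2*-0.4854 + 10 = 8.0584
Step 2: Gradient step.
x_raw = 0.7009 - 0.02*10.2144 = 0.4966
y_raw = -0.4854 - 0.02*8.0584 = -0.6466
Step 3: Project onto [0, 5].
x_proj = clip(0.4966) = 0.4966
y_proj = clip(-0.6466) = 0.0
Step 4: Evaluate f.
f(0.4966, 0.0) = 1.4764


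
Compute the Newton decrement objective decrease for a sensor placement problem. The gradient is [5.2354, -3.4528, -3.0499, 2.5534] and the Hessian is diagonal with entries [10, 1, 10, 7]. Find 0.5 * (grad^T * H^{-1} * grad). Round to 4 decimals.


Step 1: H is diagonal, so H^(-1) * g = [0.5235, -3.4528, -0.305, 0.3648].
Step 2: g^T H^(-1) g = sum_i g_i^2 / H_ii
  = (5.2354)^2/10 + (-3.4528)^2/1 + (-3.0499)^2/10 + (2.5534)^2/7
  = 2.7409 + 11.9218 + 0.9302 + 0.9314 = 16.5244
Step 3: Objective decrease = 0.5 * g^T H^(-1) g = 8.2622


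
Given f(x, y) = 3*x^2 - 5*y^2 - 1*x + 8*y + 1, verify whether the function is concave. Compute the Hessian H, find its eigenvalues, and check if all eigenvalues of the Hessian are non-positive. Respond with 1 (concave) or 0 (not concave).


The Hessian of f(x,y) = 3*x^2 - 5*y^2 - 1*x + 8*y + 1 is:
H = [[6, 0], [0, -10]]
Trace = 6 - 10 = -4
Determinant = 6*-10 - (0)^2 = -60
Discriminant = (-4)^2 - 4*-60 = 256.0
Eigenvalues: lambda_1 = -10.0, lambda_2 = 6.0
The function is not concave.

0


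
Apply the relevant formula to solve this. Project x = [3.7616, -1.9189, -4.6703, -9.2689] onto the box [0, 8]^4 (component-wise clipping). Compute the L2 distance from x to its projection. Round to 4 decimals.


Project each component onto [0, 8].
clip(3.7616) = 3.7616, clip(-1.9189) = 0.0, clip(-4.6703) = 0.0, clip(-9.2689) = 0.0
Projection = [3.7616, 0.0, 0.0, 0.0]
Squared diffs: [0.0, 3.6822, 21.8117, 85.9125]
Distance = sqrt(111.4064) = 10.5549


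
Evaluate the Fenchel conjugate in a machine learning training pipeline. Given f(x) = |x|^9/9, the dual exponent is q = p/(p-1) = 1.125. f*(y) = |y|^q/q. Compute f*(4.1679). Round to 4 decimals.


The conjugate exponent q satisfies 1/p + 1/q = 1.
p = 9, so q = 9/(9 - 1) = 1.125
|y|^q = 4.1679^1.125 = 4.982
f*(4.1679) = 4.982 / 1.125 = 4.4285


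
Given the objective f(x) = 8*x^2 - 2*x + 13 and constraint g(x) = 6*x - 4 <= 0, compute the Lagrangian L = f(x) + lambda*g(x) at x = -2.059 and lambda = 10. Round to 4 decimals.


Step 1: Evaluate f(x).
f(-2.059) = 8*(-2.059)^2 - 2*(-2.059) + 13 = 51.0338
Step 2: Evaluate g(x).
g(-2.059) = 6*-2.059 - 4 = -16.354
Step 3: Compute Lagrangian.
L = 51.0338 + 10*-16.354 = -112.5062


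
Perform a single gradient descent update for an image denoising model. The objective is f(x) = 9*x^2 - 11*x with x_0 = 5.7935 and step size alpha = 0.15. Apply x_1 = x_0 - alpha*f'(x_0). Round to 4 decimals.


We compute the gradient at x_0 and apply the update.
f'(x) = 18*x - 11
f'(5.7935) = 18*5.7935 - 11 = 93.283
x_1 = 5.7935 - 0.15*93.283 = -8.199


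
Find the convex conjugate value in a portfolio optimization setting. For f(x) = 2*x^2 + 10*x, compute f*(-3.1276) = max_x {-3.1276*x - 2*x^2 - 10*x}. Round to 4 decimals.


f*(y) = sup_x {y*x - a*x^2 - b*x} = sup_x {(y-b)*x - a*x^2}
FOC: (y - b) - 2a*x = 0 => x* = (y - b)/(2a)
x* = (-3.1276 - 10)/(2*2) = -3.2819
f*(-3.1276) = (y-b)^2/(4a) = (-3.1276 - 10)^2/(4*2)
= 172.3339/8 = 21.5417


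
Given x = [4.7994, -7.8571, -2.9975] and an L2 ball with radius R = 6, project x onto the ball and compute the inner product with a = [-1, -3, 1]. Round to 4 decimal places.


Step 1: Compute ||x|| (intermediates to 6 decimals).
||x|| = sqrt(4.7994^2 + (-7.8571)^2 + (-2.9975)^2) = 9.682627
Step 2: Project.
Since ||x|| > R, scale = R/||x|| = 6/9.682627 = 0.619667, proj(x) = scale * x
proj(x) = [2.97403, -4.868786, -1.857452]
Step 3: Dot product.
a^T * proj(x) = -1*2.97403 - 3*(-4.868786) + 1*(-1.857452) = 9.7749


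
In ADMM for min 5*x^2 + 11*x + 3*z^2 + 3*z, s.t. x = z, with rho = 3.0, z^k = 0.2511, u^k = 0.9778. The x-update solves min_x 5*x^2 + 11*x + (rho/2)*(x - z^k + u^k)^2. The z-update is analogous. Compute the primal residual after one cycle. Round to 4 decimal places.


ADMM iteration with rho = 3.0, z^k = 0.2511, u^k = 0.9778
Step 1: x-update.
Minimize 5*x^2 + 11*x + (3.0/2)*(x - 0.2511 + 0.9778)^2
FOC: (2*5 + 3.0)*x = -11 + 3.0*(0.2511 - 0.9778)
x^{k+1} = -1.0139
Step 2: z-update.
Minimize 3*z^2 + 3*z + (3.0/2)*(-1.0139 - z + 0.9778)^2
FOC: (2*3 + 3.0)*z = -3 + 3.0*(-1.0139 + 0.9778)
z^{k+1} = -0.3454
Step 3: u-update.
u^{k+1} = 0.9778 - 1.0139 + 0.3454 = 0.3093
Step 4: Primal residual = |-1.0139 + 0.3454| = 0.6685


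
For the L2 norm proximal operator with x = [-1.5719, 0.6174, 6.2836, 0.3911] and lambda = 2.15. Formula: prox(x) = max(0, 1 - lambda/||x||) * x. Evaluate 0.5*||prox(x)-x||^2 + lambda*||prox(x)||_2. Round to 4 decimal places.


Step 1: Compute ||x||.
||x|| = 6.5183
Step 2: Compute scaling factor.
scale = max(0, 1 - 2.15/6.5183) = 0.6702
Step 3: prox(x) = [-1.0534, 0.4138, 4.211, 0.2621]
||prox(x)|| = 4.3683
Step 4: Proximal objective.
0.5*||prox-x||^2 = 2.3113
lambda*||prox|| = 9.3918
Total = 11.7032


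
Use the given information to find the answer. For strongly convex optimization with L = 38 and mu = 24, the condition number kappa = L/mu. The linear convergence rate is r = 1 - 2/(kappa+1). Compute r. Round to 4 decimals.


Step 1: Compute the condition number.
kappa = L/mu = 38/24 = 1.5833
Step 2: Compute the convergence rate.
r = 1 - 2/(kappa + 1) = 1 - 2*mu/(L + mu) = (L - mu)/(L + mu) = 14/62 = 0.2258


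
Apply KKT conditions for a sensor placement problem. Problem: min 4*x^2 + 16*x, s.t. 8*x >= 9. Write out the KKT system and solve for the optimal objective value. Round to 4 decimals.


Step 1: Try lambda = 0 (constraint inactive).
x_unc = -16/(2*4) = -2.0
Check: 8*-2.0 = -16.0 < 9 -- violated!
Step 2: Constraint must be active: 8*x = 9
x* = 9/8 = 1.125
lambda = (2*4*1.125 + 16)/8 = 3.125
Step 3: Compute optimal value.
f(x*) = 4*1.125^2 + 16*1.125 = 23.0625


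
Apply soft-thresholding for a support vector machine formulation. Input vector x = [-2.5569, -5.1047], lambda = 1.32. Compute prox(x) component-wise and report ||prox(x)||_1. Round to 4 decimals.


Soft-thresholding with lambda = 1.32:
prox(-2.5569) = sign(-2.5569)*max(|-2.5569| - 1.32, 0) = -1.2369
prox(-5.1047) = sign(-5.1047)*max(|-5.1047| - 1.32, 0) = -3.7847
prox(x) = [-1.2369, -3.7847]
||prox(x)||_1 = 1.2369 + 3.7847 = 5.0216


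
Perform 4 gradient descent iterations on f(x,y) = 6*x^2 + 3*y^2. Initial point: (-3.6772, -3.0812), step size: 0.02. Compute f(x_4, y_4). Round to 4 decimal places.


Gradient descent on f(x,y) = 6*x^2 + 3*y^2.
Starting point: (-3.6772, -3.0812), alpha = 0.02
Step 1: grad_x = 2*6*-3.6772 = -44.1264, grad_y = 2*3*-3.0812 = -18.4872
  x_1 = -3.6772 - 0.02*-44.1264 = -2.7947
  y_1 = -3.0812 - 0.02*-18.4872 = -2.7115
Step 2: grad_x = 2*6*-2.7947 = -33.5361, grad_y = 2*3*-2.7115 = -16.2687
  x_2 = -2.7947 - 0.02*-33.5361 = -2.124
  y_2 = -2.7115 - 0.02*-16.2687 = -2.3861
Step 3: grad_x = 2*6*-2.124 = -25.4874, grad_y = 2*3*-2.3861 = -14.3165
  x_3 = -2.124 - 0.02*-25.4874 = -1.6142
  y_3 = -2.3861 - 0.02*-14.3165 = -2.0998
Step 4: grad_x = 2*6*-1.6142 = -19.3704, grad_y = 2*3*-2.0998 = -12.5985
  x_4 = -1.6142 - 0.02*-19.3704 = -1.2268
  y_4 = -2.0998 - 0.02*-12.5985 = -1.8478
f(-1.2268, -1.8478) = 6*(-1.2268)^2 + 3*(-1.8478)^2 = 19.273


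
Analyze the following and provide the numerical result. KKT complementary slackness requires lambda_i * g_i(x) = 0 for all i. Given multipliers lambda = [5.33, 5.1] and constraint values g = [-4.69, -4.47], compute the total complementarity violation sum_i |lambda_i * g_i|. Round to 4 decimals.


KKT complementary slackness check:
lambda_1 * g_1 = 5.33 * -4.69 = -24.9977
lambda_2 * g_2 = 5.1 * -4.47 = -22.797
Total violation = 24.9977 + 22.797 = 47.7947


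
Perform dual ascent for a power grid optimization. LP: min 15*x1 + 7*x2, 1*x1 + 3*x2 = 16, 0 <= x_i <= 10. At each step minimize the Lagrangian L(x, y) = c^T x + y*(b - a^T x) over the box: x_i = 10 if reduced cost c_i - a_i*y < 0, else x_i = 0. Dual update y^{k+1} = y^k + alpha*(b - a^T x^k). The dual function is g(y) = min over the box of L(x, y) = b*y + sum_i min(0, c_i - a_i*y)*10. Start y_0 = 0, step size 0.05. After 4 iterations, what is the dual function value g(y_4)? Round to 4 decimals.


Dual ascent for LP: min 15*x1 + 7*x2, 1*x1 + 3*x2 = 16, 0 <= x_i <= 10
Step 1: y^k = 0.0, reduced costs: (15.0, 7.0)
  x^k = (0.0, 0.0), subgradient = b - a^T x = 16.0
  y^{k+1} = 0.0 + 0.05*16.0 = 0.8
Step 2: y^k = 0.8, reduced costs: (14.2, 4.6)
  x^k = (0.0, 0.0), subgradient = b - a^T x = 16.0
  y^{k+1} = 0.8 + 0.05*16.0 = 1.6
Step 3: y^k = 1.6, reduced costs: (13.4, 2.2)
  x^k = (0.0, 0.0), subgradient = b - a^T x = 16.0
  y^{k+1} = 1.6 + 0.05*16.0 = 2.4
Step 4: y^k = 2.4, reduced costs: (12.6, -0.2)
  x^k = (0.0, 10.0), subgradient = b - a^T x = -14.0
  y^{k+1} = 2.4 + 0.05*-14.0 = 1.7
Dual objective at y_4 = 1.7: reduced costs (13.3, 1.9), box minimizer x = (0.0, 0.0)
g(y_4) = b*y + (c1 - a1*y)*x1 + (c2 - a2*y)*x2 = 16*1.7 + 13.3*0.0 + 1.9*0.0 = 27.2 + 0.0 + 0.0 = 27.2


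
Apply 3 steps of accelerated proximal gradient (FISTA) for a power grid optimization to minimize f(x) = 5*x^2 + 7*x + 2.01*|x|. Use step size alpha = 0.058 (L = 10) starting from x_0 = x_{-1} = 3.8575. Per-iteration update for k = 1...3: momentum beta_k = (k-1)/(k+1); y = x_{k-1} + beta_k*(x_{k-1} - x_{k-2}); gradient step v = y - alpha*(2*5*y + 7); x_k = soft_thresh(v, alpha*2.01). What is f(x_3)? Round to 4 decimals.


FISTA on f(x) = 5*x^2 + 7*x + 2.01*|x|
L = 10, alpha = 0.058
Iteration 1: beta = 0.0, y = 3.8575 + 0.0*(3.8575 - 3.8575) = 3.8575
  grad(y) = 45.575, v = y - alpha*grad = 1.2142
  prox(v) = soft_thresh(1.2142, 0.1166) = 1.0976
Iteration 2: beta = 0.3333, y = 1.0976 + 0.3333*(1.0976 - 3.8575) = 0.1776
  grad(y) = 8.7759, v = y - alpha*grad = -0.3314
  prox(v) = soft_thresh(-0.3314, 0.1166) = -0.2148
Iteration 3: beta = 0.5, y = -0.2148 + 0.5*(-0.2148 - 1.0976) = -0.871
  grad(y) = -1.7103, v = y - alpha*grad = -0.7718
  prox(v) = soft_thresh(-0.7718, 0.1166) = -0.6553
f(x_3) = 5*(-0.6553)^2 + 7*(-0.6553) + 2.01*|-0.6553| = -1.1229


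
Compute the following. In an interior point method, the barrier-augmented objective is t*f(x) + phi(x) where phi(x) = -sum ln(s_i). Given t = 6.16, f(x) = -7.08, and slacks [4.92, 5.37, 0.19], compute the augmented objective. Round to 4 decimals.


Step 1: Compute log-barrier.
ln values: [1.5933, 1.6808, -1.6607]
phi = -(1.5933 + 1.6808 - 1.6607) = -1.6134
Step 2: Compute augmented objective.
t*f(x) = 6.16*-7.08 = -43.6128
Total = -43.6128 - 1.6134 = -45.2262


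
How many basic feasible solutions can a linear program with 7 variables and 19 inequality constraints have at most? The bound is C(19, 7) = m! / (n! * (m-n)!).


Each vertex corresponds to some choice of n active constraints out of m, so the number of vertices is at most C(m, n) = m! / (n!(m-n)!).
m = 19, n = 7
Numerator: 19 * 18 * 17 * 16 * 15 * 14 * 13
Denominator: 7! = 5040
C(19, 7) = 50388


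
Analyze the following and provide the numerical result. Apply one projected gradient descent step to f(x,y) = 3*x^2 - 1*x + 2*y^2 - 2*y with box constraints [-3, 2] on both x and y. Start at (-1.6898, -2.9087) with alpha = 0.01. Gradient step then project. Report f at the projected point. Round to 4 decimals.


Step 1: Compute gradient at (-1.6898, -2.9087).
grad_x = 2*3*-1.6898 - 1 = -11.1388
grad_y = 2*2*-2.9087 - 2 = -13.6348
Step 2: Gradient step.
x_raw = -1.6898 - 0.01*-11.1388 = -1.5784
y_raw = -2.9087 - 0.01*-13.6348 = -2.7724
Step 3: Project onto [-3, 2].
x_proj = clip(-1.5784) = -1.5784
y_proj = clip(-2.7724) = -2.7724
Step 4: Evaluate f.
f(-1.5784, -2.7724) = 29.9691


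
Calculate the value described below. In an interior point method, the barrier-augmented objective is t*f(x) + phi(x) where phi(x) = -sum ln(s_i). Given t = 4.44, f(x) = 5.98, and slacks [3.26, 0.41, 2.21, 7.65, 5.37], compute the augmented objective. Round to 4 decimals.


Step 1: Compute log-barrier.
ln values: [1.1817, -0.8916, 0.793, 2.0347, 1.6808]
phi = -(1.1817 - 0.8916 + 0.793 + 2.0347 + 1.6808) = -4.7987
Step 2: Compute augmented objective.
t*f(x) = 4.44*5.98 = 26.5512
Total = 26.5512 - 4.7987 = 21.7525


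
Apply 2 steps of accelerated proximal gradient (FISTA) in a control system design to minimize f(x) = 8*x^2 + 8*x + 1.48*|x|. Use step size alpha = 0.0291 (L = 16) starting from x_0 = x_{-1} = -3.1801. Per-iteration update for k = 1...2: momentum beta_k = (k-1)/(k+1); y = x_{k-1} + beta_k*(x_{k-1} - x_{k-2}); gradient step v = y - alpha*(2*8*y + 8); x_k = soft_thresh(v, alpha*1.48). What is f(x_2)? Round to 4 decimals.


FISTA on f(x) = 8*x^2 + 8*x + 1.48*|x|
L = 16, alpha = 0.0291
Iteration 1: beta = 0.0, y = -3.1801 + 0.0*(-3.1801 + 3.1801) = -3.1801
  grad(y) = -42.8816, v = y - alpha*grad = -1.9322
  prox(v) = soft_thresh(-1.9322, 0.0431) = -1.8892
Iteration 2: beta = 0.3333, y = -1.8892 + 0.3333*(-1.8892 + 3.1801) = -1.4589
  grad(y) = -15.3419, v = y - alpha*grad = -1.0124
  prox(v) = soft_thresh(-1.0124, 0.0431) = -0.9694
f(x_2) = 8*(-0.9694)^2 + 8*(-0.9694) + 1.48*|-0.9694| = 1.197


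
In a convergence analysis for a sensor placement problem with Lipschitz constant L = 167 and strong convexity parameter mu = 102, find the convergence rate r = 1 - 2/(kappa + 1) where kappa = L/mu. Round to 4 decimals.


Step 1: Compute the condition number.
kappa = L/mu = 167/102 = 1.6373
Step 2: Compute the convergence rate.
r = 1 - 2/(kappa + 1) = 1 - 2*mu/(L + mu) = (L - mu)/(L + mu) = 65/269 = 0.2416


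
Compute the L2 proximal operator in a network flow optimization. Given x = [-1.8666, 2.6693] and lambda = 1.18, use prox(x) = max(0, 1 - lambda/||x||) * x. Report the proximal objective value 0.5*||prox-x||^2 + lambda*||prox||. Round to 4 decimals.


Step 1: Compute ||x||.
||x|| = 3.2572
Step 2: Compute scaling factor.
scale = max(0, 1 - 1.18/3.2572) = 0.6377
Step 3: prox(x) = [-1.1904, 1.7023]
||prox(x)|| = 2.0772
Step 4: Proximal objective.
0.5*||prox-x||^2 = 0.6962
lambda*||prox|| = 2.4511
Total = 3.1473


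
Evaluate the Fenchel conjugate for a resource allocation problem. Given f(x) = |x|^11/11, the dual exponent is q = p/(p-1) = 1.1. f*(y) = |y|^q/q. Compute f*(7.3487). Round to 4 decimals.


The conjugate exponent q satisfies 1/p + 1/q = 1.
p = 11, so q = 11/(11 - 1) = 1.1
|y|^q = 7.3487^1.1 = 8.9708
f*(7.3487) = 8.9708 / 1.1 = 8.1553


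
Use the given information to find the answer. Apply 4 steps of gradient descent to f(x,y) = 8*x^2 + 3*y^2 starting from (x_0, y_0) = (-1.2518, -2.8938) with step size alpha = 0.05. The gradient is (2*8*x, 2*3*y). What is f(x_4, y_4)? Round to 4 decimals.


Gradient descent on f(x,y) = 8*x^2 + 3*y^2.
Starting point: (-1.2518, -2.8938), alpha = 0.05
Step 1: grad_x = 2*8*-1.2518 = -20.0288, grad_y = 2*3*-2.8938 = -17.3628
  x_1 = -1.2518 - 0.05*-20.0288 = -0.2504
  y_1 = -2.8938 - 0.05*-17.3628 = -2.0257
Step 2: grad_x = 2*8*-0.2504 = -4.0058, grad_y = 2*3*-2.0257 = -12.154
  x_2 = -0.2504 - 0.05*-4.0058 = -0.0501
  y_2 = -2.0257 - 0.05*-12.154 = -1.418
Step 3: grad_x = 2*8*-0.0501 = -0.8012, grad_y = 2*3*-1.418 = -8.5078
  x_3 = -0.0501 - 0.05*-0.8012 = -0.01
  y_3 = -1.418 - 0.05*-8.5078 = -0.9926
Step 4: grad_x = 2*8*-0.01 = -0.1602, grad_y = 2*3*-0.9926 = -5.9554
  x_4 = -0.01 - 0.05*-0.1602 = -0.002
  y_4 = -0.9926 - 0.05*-5.9554 = -0.6948
f(-0.002, -0.6948) = 8*(-0.002)^2 + 3*(-0.6948)^2 = 1.4483


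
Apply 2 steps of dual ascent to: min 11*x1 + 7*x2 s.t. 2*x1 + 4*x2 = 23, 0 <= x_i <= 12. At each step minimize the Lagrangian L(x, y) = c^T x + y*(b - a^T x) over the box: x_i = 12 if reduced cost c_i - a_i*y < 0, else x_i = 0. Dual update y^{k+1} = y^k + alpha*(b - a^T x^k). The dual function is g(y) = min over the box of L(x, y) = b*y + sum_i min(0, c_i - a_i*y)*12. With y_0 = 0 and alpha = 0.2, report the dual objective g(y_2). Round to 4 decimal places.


Dual ascent for LP: min 11*x1 + 7*x2, 2*x1 + 4*x2 = 23, 0 <= x_i <= 12
Step 1: y^k = 0.0, reduced costs: (11.0, 7.0)
  x^k = (0.0, 0.0), subgradient = b - a^T x = 23.0
  y^{k+1} = 0.0 + 0.2*23.0 = 4.6
Step 2: y^k = 4.6, reduced costs: (1.8, -11.4)
  x^k = (0.0, 12.0), subgradient = b - a^T x = -25.0
  y^{k+1} = 4.6 + 0.2*-25.0 = -0.4
Dual objective at y_2 = -0.4: reduced costs (11.8, 8.6), box minimizer x = (0.0, 0.0)
g(y_2) = b*y + (c1 - a1*y)*x1 + (c2 - a2*y)*x2 = 23*(-0.4) + 11.8*0.0 + 8.6*0.0 = -9.2 + 0.0 + 0.0 = -9.2


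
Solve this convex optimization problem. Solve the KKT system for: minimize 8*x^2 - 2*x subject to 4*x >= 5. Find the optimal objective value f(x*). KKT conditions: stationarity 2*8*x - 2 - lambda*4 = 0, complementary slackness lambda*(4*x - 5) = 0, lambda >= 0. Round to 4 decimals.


Step 1: Try lambda = 0 (constraint inactive).
x_unc = 2/(2*8) = 0.125
Check: 4*0.125 = 0.5 < 5 -- violated!
Step 2: Constraint must be active: 4*x = 5
x* = 5/4 = 1.25
lambda = (2*8*1.25 - 2)/4 = 4.5
Step 3: Compute optimal value.
f(x*) = 8*1.25^2 - 2*1.25 = 10.0


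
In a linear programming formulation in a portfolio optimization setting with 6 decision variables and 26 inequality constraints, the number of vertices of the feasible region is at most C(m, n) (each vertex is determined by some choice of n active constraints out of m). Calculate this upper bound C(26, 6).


Each vertex corresponds to some choice of n active constraints out of m, so the number of vertices is at most C(m, n) = m! / (n!(m-n)!).
m = 26, n = 6
Numerator: 26 * 25 * 24 * 23 * 22 * 21
Denominator: 6! = 720
C(26, 6) = 230230


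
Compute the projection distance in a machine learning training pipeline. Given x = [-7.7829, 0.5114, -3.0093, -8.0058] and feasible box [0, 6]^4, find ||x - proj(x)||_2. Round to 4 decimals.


Project each component onto [0, 6].
clip(-7.7829) = 0.0, clip(0.5114) = 0.5114, clip(-3.0093) = 0.0, clip(-8.0058) = 0.0
Projection = [0.0, 0.5114, 0.0, 0.0]
Squared diffs: [60.5735, 0.0, 9.0559, 64.0928]
Distance = sqrt(133.7222) = 11.5638


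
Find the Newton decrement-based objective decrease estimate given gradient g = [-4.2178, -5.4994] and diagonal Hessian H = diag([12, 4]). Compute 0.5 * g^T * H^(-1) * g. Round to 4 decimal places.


Step 1: H is diagonal, so H^(-1) * g = [-0.3515, -1.3749].
Step 2: g^T H^(-1) g = sum_i g_i^2 / H_ii
  = (-4.2178)^2/12 + (-5.4994)^2/4
  = 1.4825 + 7.5609 = 9.0433
Step 3: Objective decrease = 0.5 * g^T H^(-1) g = 4.5217


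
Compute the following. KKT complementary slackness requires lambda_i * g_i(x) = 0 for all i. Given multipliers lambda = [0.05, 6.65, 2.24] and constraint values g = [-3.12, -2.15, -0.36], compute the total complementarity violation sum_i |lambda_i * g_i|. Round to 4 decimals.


KKT complementary slackness check:
lambda_1 * g_1 = 0.05 * -3.12 = -0.156
lambda_2 * g_2 = 6.65 * -2.15 = -14.2975
lambda_3 * g_3 = 2.24 * -0.36 = -0.8064
Total violation = 0.156 + 14.2975 + 0.8064 = 15.2599
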